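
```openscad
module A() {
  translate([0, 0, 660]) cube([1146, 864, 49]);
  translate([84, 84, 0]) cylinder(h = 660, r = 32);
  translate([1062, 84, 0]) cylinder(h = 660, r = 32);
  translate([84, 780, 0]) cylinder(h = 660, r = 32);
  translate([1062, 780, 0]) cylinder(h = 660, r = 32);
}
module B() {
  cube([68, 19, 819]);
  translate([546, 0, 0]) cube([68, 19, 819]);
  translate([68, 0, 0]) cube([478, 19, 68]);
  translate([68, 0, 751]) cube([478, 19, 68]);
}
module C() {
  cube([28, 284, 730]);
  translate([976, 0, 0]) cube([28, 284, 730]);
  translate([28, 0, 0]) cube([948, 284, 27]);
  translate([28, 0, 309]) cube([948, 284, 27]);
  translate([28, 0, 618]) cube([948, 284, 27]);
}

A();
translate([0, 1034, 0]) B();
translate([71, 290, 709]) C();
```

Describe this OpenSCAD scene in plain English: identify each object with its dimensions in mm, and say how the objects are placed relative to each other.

A is a table with a 1146×864 mm rectangular top, 49 mm thick, top surface at z = 709 mm, supported by four round legs of 64 mm diameter, each leg's bounding box inset 52 mm from the nearest pair of top edges, running from the floor.

B is a rectangular picture frame lying in the x–z plane (depth along y). The opening is 478 mm wide (x) by 683 mm tall (z), surrounded by a border 68 mm wide on all four sides. The frame is 19 mm deep and is made of two full-height vertical stiles with two horizontal rails fitted between them.

C is a bookshelf 1004 mm wide overall, 284 mm deep and 730 mm tall. The two sides are 28 mm thick vertical panels. 3 horizontal shelves of 27 mm thickness span between the inner faces of the sides; the lowest shelf sits on the floor and shelves are stacked with a clear vertical gap of 282 mm between each pair.

The picture frame is on the floor beside the table on its +y side. The bookshelf is on top of the table, centred.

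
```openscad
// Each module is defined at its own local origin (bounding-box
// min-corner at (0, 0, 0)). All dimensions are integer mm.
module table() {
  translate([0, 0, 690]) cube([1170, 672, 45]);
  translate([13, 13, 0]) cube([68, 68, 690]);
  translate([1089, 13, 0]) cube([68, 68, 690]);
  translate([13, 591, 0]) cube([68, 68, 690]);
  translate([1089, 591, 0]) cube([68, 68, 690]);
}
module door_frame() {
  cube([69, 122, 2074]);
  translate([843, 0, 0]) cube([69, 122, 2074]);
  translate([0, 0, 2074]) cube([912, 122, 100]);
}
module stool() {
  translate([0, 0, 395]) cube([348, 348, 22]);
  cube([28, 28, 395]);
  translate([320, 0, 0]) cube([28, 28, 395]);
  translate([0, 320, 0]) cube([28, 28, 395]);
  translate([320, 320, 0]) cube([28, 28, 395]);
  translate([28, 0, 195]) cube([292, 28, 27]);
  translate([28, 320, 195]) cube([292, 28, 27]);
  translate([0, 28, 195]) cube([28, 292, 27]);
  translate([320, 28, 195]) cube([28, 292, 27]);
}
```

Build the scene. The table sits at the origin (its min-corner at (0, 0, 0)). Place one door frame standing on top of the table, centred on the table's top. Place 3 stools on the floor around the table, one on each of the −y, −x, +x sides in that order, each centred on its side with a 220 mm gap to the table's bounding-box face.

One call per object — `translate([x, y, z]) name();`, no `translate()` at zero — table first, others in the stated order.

table();
translate([129, 275, 735]) door_frame();
translate([411, -568, 0]) stool();
translate([-568, 162, 0]) stool();
translate([1390, 162, 0]) stool();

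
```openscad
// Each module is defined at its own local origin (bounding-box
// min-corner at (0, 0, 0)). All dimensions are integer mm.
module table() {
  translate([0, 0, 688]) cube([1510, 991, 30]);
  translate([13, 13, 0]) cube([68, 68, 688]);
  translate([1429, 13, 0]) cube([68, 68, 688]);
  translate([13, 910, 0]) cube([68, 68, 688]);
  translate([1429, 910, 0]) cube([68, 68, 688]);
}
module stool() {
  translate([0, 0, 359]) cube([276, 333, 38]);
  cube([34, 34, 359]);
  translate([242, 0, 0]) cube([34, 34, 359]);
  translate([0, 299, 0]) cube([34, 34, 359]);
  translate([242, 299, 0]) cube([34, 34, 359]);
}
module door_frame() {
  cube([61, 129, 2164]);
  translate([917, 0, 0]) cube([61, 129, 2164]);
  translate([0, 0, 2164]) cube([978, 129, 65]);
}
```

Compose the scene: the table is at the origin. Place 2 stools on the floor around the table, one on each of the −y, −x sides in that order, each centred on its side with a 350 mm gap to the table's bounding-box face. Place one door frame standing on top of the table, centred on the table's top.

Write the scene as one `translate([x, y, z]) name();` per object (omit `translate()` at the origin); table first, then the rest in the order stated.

table();
translate([617, -683, 0]) stool();
translate([-626, 329, 0]) stool();
translate([266, 431, 718]) door_frame();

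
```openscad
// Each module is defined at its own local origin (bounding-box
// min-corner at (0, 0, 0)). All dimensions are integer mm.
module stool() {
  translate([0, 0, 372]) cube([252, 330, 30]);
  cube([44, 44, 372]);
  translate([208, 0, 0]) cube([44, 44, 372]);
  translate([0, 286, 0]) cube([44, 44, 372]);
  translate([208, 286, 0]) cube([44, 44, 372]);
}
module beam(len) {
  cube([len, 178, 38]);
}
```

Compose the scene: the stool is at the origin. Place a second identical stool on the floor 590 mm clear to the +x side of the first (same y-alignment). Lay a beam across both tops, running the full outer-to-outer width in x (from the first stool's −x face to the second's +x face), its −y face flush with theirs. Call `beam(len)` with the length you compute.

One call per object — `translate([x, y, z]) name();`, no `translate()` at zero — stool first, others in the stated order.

stool();
translate([842, 0, 0]) stool();
translate([0, 0, 402]) beam(1094);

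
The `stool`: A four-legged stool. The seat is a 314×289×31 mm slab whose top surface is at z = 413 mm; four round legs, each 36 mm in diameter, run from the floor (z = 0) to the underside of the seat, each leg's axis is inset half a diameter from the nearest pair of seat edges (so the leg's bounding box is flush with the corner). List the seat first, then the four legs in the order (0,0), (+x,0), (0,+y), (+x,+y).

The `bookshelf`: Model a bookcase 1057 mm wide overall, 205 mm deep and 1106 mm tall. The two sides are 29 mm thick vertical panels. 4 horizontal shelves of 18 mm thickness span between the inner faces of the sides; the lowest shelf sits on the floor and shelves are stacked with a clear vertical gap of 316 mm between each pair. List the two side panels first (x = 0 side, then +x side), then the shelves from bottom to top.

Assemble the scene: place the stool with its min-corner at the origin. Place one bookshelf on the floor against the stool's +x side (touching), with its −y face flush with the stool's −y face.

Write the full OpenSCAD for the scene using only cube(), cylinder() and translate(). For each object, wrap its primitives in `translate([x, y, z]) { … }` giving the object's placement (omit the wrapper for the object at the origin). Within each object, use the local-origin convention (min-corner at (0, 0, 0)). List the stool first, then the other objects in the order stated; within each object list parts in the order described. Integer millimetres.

translate([0, 0, 382]) cube([314, 289, 31]);
translate([18, 18, 0]) cylinder(h = 382, r = 18);
translate([296, 18, 0]) cylinder(h = 382, r = 18);
translate([18, 271, 0]) cylinder(h = 382, r = 18);
translate([296, 271, 0]) cylinder(h = 382, r = 18);
translate([314, 0, 0]) {
  cube([29, 205, 1106]);
  translate([1028, 0, 0]) cube([29, 205, 1106]);
  translate([29, 0, 0]) cube([999, 205, 18]);
  translate([29, 0, 334]) cube([999, 205, 18]);
  translate([29, 0, 668]) cube([999, 205, 18]);
  translate([29, 0, 1002]) cube([999, 205, 18]);
}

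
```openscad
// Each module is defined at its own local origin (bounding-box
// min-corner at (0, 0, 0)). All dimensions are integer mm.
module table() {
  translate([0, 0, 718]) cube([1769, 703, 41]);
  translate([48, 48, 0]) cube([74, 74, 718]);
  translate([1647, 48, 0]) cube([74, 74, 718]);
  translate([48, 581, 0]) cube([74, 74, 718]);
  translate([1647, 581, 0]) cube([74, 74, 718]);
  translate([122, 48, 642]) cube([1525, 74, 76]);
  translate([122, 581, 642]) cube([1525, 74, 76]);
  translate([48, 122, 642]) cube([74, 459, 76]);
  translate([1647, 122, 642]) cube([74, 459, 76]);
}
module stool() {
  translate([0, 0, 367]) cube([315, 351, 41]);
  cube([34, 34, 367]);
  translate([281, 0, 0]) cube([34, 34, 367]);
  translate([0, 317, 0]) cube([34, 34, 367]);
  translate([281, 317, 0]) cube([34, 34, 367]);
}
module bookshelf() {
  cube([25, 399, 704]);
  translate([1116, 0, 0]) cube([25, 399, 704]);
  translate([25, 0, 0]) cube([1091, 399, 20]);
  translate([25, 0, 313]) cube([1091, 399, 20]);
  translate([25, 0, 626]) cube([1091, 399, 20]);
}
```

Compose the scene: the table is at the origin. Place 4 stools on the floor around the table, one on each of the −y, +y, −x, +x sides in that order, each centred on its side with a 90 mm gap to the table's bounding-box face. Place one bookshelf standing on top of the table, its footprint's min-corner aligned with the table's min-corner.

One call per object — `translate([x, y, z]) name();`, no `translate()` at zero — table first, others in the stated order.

table();
translate([727, -441, 0]) stool();
translate([727, 793, 0]) stool();
translate([-405, 176, 0]) stool();
translate([1859, 176, 0]) stool();
translate([0, 0, 759]) bookshelf();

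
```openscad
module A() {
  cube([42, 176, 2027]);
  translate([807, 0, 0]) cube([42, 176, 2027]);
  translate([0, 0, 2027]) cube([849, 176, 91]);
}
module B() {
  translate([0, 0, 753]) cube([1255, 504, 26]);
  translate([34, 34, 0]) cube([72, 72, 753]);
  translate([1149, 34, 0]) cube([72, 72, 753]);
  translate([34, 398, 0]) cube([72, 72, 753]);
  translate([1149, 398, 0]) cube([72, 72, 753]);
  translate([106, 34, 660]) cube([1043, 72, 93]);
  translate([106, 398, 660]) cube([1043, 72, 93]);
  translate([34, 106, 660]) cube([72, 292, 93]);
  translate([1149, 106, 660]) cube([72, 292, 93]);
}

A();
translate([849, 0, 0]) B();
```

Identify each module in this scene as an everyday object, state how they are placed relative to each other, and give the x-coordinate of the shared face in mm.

The door frame's +x face and the table's −x face are both at x = 849 mm.

A is a door frame. B is a table. The table is against the door frame's +x side, with their −y faces flush. The x-coordinate of the shared face is 849 mm.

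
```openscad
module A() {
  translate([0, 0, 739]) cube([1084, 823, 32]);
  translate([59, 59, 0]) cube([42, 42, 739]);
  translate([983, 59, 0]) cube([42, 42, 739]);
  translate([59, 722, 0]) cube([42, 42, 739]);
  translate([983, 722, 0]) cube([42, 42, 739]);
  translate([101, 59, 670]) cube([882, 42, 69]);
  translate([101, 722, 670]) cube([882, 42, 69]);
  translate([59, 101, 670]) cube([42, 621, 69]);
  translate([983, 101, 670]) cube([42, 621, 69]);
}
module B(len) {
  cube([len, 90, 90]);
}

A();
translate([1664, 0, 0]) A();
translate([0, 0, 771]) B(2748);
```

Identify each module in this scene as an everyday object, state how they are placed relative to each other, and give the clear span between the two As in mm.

A is a table. B is a beam. A beam spans the tops of two tables. The clear span between the two tables is 580 mm.

Second table starts at x = 1664; first ends at x = 1084; clear span = 1664 − 1084 = 580 mm.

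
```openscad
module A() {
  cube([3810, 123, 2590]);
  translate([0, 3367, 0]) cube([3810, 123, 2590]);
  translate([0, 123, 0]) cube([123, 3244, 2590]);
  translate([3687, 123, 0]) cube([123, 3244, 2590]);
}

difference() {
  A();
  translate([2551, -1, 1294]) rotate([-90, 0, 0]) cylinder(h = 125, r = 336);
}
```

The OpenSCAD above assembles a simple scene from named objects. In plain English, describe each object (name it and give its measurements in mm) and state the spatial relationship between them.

A is the wall frame of a small rectangular building: four walls, each 2590 mm tall and 123 mm thick, enclosing a footprint 3810 mm (x) by 3490 mm (y) outside-to-outside, with no floor or roof. The front and back walls (the −y and +y sides) span the full width; the two side walls fit between them.

The house frame has a circular hole of radius 336 mm through its front wall, centred at (x = 2551, z = 1294).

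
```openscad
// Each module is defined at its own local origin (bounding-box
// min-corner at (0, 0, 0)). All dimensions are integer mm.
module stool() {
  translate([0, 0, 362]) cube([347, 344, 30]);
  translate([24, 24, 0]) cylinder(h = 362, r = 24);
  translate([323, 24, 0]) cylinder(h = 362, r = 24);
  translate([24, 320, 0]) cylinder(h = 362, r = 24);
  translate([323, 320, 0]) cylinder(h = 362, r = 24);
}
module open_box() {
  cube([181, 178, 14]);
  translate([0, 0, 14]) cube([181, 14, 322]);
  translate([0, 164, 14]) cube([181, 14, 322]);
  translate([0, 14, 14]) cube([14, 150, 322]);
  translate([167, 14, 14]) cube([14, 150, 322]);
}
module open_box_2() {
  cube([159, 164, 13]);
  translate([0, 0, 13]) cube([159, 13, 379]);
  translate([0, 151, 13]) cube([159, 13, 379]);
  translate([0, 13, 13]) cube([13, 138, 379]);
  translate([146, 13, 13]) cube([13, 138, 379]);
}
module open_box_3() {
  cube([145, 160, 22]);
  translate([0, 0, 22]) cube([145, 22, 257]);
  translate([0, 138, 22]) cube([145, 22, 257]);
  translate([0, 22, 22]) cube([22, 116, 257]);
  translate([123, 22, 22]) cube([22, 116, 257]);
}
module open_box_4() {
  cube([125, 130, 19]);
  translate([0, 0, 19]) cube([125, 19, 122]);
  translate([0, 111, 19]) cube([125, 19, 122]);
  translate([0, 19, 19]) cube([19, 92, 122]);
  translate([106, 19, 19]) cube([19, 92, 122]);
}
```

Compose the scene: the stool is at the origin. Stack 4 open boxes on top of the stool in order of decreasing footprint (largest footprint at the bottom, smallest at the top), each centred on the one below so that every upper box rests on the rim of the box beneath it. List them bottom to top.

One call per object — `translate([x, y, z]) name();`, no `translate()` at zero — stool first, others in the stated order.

stool();
translate([83, 83, 392]) open_box();
translate([94, 90, 728]) open_box_2();
translate([101, 92, 1120]) open_box_3();
translate([111, 107, 1399]) open_box_4();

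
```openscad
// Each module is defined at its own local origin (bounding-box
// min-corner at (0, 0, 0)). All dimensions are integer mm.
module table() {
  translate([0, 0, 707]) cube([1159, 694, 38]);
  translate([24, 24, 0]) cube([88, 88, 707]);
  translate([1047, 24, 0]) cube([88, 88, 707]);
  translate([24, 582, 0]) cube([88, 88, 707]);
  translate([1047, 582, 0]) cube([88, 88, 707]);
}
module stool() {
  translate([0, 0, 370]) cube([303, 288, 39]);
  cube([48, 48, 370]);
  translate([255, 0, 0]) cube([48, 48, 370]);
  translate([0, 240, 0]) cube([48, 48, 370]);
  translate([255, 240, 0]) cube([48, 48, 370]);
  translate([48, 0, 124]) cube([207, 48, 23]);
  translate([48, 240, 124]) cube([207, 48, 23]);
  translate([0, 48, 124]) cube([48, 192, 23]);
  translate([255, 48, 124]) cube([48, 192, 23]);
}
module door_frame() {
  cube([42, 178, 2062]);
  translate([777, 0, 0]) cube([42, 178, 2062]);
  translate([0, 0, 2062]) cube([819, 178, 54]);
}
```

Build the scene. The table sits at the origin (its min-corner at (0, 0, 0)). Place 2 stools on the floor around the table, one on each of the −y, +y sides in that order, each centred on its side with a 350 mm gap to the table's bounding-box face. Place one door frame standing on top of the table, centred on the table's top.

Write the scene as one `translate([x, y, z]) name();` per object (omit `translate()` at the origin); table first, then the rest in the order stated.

table();
translate([428, -638, 0]) stool();
translate([428, 1044, 0]) stool();
translate([170, 258, 745]) door_frame();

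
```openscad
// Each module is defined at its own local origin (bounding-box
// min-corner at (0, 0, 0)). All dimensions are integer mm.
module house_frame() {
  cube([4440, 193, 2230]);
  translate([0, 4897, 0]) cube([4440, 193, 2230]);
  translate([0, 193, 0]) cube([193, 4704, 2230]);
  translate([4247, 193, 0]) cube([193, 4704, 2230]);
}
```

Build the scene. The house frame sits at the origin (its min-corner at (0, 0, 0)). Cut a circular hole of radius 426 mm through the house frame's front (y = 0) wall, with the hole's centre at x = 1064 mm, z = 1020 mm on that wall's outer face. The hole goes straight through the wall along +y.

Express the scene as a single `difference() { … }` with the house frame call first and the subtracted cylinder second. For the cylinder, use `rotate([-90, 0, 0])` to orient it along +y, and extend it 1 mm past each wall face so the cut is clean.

difference() {
  house_frame();
  translate([1064, -1, 1020]) rotate([-90, 0, 0]) cylinder(h = 195, r = 426);
}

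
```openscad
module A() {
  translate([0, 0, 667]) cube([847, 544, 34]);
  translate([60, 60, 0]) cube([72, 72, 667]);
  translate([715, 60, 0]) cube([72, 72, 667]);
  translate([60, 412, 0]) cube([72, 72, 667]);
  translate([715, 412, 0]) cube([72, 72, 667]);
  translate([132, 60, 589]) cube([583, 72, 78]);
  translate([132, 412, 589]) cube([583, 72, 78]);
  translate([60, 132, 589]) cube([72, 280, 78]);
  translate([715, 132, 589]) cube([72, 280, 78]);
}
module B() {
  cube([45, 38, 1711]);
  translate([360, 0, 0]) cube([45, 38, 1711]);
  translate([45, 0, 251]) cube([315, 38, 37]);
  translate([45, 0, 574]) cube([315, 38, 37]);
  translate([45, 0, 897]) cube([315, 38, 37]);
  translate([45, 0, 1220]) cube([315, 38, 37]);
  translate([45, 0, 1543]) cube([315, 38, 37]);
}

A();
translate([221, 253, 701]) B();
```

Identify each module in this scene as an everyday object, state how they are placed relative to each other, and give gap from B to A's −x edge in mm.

The ladder's min-x is at 221; the table's min-x is 0; gap = 221 mm.

A is a table. B is a ladder. The ladder is on top of the table, centred. The gap from the ladder to the table's −x edge is 221 mm.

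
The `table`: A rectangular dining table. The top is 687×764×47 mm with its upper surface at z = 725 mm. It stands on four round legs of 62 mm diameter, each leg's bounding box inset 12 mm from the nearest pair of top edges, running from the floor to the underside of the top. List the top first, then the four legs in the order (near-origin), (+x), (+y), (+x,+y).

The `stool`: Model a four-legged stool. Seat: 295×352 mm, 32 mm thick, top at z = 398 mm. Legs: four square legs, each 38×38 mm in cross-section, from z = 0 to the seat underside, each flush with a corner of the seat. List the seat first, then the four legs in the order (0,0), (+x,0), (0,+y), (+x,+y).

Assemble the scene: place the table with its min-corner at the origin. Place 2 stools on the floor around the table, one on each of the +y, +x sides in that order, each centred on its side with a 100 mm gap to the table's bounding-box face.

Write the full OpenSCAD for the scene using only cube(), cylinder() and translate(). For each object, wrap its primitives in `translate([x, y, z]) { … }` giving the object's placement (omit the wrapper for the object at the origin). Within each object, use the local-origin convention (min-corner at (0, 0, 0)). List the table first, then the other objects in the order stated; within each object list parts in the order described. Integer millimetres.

translate([0, 0, 678]) cube([687, 764, 47]);
translate([43, 43, 0]) cylinder(h = 678, r = 31);
translate([644, 43, 0]) cylinder(h = 678, r = 31);
translate([43, 721, 0]) cylinder(h = 678, r = 31);
translate([644, 721, 0]) cylinder(h = 678, r = 31);
translate([196, 864, 0]) {
  translate([0, 0, 366]) cube([295, 352, 32]);
  cube([38, 38, 366]);
  translate([257, 0, 0]) cube([38, 38, 366]);
  translate([0, 314, 0]) cube([38, 38, 366]);
  translate([257, 314, 0]) cube([38, 38, 366]);
}
translate([787, 206, 0]) {
  translate([0, 0, 366]) cube([295, 352, 32]);
  cube([38, 38, 366]);
  translate([257, 0, 0]) cube([38, 38, 366]);
  translate([0, 314, 0]) cube([38, 38, 366]);
  translate([257, 314, 0]) cube([38, 38, 366]);
}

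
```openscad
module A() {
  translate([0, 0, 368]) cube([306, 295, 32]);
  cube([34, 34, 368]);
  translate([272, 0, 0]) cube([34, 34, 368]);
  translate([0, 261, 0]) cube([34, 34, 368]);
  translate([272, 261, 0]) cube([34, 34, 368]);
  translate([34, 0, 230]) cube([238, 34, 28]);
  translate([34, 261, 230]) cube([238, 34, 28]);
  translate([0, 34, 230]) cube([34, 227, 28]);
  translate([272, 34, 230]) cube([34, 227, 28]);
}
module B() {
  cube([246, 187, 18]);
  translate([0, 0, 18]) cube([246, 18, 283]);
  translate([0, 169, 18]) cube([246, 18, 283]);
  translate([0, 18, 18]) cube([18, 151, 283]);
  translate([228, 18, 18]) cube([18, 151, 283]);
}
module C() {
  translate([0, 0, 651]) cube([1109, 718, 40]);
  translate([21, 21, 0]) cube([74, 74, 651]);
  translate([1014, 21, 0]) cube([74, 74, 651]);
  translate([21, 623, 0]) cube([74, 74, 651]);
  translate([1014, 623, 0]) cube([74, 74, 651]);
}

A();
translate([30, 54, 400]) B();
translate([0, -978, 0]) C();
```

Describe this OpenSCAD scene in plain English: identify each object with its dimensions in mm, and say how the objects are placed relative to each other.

A is a four-legged stool. The seat is 306×295 mm, 32 mm thick, top at z = 400 mm. It stands on four square legs, each 34×34 mm in cross-section, from z = 0 to the seat underside, each flush with a corner of the seat. Four stretchers, 34 mm wide and 28 mm tall, connect adjacent legs with their undersides at z = 230 mm, each running between the inner faces of the legs it joins and aligned with the legs' outer faces on the other axis.

B is an open-topped rectangular box: outside dimensions 246×187×301 mm, with a uniform wall and base thickness of 18 mm. The base is a full 246×187 slab on the floor; four walls sit on top of the base. The front and back walls (the −y and +y sides) span the full width; the two side walls fit between them.

C is a table: top 1109 mm (x) × 718 mm (y), 40 mm thick, upper face at z = 691 mm, on four 74×74 mm square legs, each inset 21 mm from the nearest pair of top edges, running from z = 0 to the bottom of the top.

The open box is on top of the stool, centred. The table is on the floor beside the stool on its −y side.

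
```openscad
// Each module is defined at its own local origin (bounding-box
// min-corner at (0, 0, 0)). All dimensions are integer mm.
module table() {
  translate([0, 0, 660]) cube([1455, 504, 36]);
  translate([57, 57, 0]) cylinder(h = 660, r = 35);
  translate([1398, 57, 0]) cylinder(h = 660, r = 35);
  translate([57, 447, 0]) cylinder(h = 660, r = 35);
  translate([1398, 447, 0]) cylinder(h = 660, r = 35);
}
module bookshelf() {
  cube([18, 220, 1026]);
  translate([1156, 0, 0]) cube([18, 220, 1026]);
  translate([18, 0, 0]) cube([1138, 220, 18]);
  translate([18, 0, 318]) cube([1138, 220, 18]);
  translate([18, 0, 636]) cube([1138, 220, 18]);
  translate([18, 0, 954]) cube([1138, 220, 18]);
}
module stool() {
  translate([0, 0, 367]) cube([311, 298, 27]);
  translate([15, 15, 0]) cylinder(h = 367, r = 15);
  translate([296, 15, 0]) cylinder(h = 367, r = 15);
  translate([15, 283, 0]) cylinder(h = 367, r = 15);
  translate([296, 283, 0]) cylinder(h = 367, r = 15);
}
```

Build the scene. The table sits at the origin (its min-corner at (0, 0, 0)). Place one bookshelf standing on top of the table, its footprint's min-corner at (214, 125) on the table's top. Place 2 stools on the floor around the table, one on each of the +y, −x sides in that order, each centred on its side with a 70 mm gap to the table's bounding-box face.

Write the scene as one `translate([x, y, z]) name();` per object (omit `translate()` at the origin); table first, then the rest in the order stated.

table();
translate([214, 125, 696]) bookshelf();
translate([572, 574, 0]) stool();
translate([-381, 103, 0]) stool();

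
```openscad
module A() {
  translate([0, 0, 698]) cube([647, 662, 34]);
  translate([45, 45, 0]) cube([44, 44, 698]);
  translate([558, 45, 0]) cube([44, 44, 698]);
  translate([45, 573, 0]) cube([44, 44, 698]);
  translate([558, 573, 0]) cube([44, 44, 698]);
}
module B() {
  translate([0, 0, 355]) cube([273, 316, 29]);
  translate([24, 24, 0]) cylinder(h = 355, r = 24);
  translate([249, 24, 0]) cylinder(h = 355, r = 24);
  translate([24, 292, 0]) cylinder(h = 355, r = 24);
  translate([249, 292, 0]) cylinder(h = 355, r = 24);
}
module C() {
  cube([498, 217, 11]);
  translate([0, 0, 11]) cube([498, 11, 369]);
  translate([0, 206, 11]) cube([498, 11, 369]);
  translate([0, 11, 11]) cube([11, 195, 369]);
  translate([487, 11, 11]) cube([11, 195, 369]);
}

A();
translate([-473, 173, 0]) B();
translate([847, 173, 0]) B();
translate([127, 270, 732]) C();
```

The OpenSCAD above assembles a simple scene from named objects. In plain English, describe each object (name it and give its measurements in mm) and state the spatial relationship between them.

A is a table with a 647×662 mm rectangular top, 34 mm thick, top surface at z = 732 mm, supported by four 44×44 mm square legs, each inset 45 mm from the nearest pair of top edges, running from the floor.

B is a simple wooden stool: a rectangular seat 273 mm (x) by 316 mm (y), 29 mm thick, top face at z = 384 mm, on four round legs, each 48 mm in diameter. The legs rest on z = 0, each leg's axis is inset half a diameter from the nearest pair of seat edges (so the leg's bounding box is flush with the corner).

C is an open storage box with external size 498×217×380 mm and wall thickness 11 mm (the base is also 11 mm thick). The base covers the whole footprint; the four walls stand on the base, with the y-facing walls full-width and the x-facing walls fitting between their inner faces.

Two stools sit around the table at the −x, +x sides. The open box is on top of the table.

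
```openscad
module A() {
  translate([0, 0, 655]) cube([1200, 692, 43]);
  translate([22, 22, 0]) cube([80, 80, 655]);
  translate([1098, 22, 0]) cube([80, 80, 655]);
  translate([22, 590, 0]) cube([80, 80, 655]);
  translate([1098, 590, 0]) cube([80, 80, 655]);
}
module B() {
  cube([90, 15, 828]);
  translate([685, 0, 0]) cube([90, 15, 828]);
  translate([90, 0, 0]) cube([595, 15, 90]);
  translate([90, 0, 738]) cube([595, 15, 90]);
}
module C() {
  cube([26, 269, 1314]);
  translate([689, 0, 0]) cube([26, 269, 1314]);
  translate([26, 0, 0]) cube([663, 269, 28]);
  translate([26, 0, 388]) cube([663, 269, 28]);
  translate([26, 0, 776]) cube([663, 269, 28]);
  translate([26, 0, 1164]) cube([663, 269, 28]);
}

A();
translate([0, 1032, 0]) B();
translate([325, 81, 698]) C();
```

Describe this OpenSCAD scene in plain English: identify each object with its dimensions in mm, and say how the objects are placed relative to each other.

A is a rectangular dining table. The top is 1200×692×43 mm with its upper surface at z = 698 mm. It stands on four 80×80 mm square legs, each inset 22 mm from the nearest pair of top edges, running from the floor to the underside of the top.

B is a picture frame with a 595×648 mm rectangular opening (x by z) and a uniform 90 mm border on every side. Frame depth is 15 mm along y. It is built from two vertical stiles running the full outside height and two horizontal rails spanning the gap between the stiles.

C is a bookshelf 715 mm wide overall, 269 mm deep and 1314 mm tall. The two sides are 26 mm thick vertical panels. 4 horizontal shelves of 28 mm thickness span between the inner faces of the sides; the lowest shelf sits on the floor and shelves are stacked with a clear vertical gap of 360 mm between each pair.

The picture frame is on the floor beside the table on its +y side. The bookshelf is on top of the table.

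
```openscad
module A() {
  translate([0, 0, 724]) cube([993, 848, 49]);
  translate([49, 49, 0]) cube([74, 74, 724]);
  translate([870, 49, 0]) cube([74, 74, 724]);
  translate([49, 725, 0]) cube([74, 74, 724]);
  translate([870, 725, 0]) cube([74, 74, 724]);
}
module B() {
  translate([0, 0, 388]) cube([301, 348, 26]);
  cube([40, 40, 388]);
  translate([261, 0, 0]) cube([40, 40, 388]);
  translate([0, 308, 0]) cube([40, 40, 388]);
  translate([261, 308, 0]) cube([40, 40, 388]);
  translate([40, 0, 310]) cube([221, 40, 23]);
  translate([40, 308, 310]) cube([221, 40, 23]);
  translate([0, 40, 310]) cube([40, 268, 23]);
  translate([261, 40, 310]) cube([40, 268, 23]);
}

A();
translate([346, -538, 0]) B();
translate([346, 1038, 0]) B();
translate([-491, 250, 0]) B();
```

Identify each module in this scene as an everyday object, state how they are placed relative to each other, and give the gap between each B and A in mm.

A is a table. B is a stool. Three stools sit around the table at the −y, +y, −x sides. The gap between each stool and the table is 190 mm.

Each stool's nearest face is 190 mm from the table's bounding box.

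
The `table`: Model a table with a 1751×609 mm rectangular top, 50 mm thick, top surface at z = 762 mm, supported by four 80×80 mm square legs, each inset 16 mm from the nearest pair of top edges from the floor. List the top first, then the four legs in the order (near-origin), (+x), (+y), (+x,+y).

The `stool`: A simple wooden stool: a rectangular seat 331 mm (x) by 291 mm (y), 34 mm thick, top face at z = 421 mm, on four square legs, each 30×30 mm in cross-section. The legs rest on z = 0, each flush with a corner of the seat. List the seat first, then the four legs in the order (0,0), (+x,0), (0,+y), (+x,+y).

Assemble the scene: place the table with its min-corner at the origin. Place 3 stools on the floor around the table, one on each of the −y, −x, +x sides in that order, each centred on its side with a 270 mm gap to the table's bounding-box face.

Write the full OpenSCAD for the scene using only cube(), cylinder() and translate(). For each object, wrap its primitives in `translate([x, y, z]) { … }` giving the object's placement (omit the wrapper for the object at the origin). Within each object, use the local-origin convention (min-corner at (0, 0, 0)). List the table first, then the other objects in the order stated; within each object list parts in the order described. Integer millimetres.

translate([0, 0, 712]) cube([1751, 609, 50]);
translate([16, 16, 0]) cube([80, 80, 712]);
translate([1655, 16, 0]) cube([80, 80, 712]);
translate([16, 513, 0]) cube([80, 80, 712]);
translate([1655, 513, 0]) cube([80, 80, 712]);
translate([710, -561, 0]) {
  translate([0, 0, 387]) cube([331, 291, 34]);
  cube([30, 30, 387]);
  translate([301, 0, 0]) cube([30, 30, 387]);
  translate([0, 261, 0]) cube([30, 30, 387]);
  translate([301, 261, 0]) cube([30, 30, 387]);
}
translate([-601, 159, 0]) {
  translate([0, 0, 387]) cube([331, 291, 34]);
  cube([30, 30, 387]);
  translate([301, 0, 0]) cube([30, 30, 387]);
  translate([0, 261, 0]) cube([30, 30, 387]);
  translate([301, 261, 0]) cube([30, 30, 387]);
}
translate([2021, 159, 0]) {
  translate([0, 0, 387]) cube([331, 291, 34]);
  cube([30, 30, 387]);
  translate([301, 0, 0]) cube([30, 30, 387]);
  translate([0, 261, 0]) cube([30, 30, 387]);
  translate([301, 261, 0]) cube([30, 30, 387]);
}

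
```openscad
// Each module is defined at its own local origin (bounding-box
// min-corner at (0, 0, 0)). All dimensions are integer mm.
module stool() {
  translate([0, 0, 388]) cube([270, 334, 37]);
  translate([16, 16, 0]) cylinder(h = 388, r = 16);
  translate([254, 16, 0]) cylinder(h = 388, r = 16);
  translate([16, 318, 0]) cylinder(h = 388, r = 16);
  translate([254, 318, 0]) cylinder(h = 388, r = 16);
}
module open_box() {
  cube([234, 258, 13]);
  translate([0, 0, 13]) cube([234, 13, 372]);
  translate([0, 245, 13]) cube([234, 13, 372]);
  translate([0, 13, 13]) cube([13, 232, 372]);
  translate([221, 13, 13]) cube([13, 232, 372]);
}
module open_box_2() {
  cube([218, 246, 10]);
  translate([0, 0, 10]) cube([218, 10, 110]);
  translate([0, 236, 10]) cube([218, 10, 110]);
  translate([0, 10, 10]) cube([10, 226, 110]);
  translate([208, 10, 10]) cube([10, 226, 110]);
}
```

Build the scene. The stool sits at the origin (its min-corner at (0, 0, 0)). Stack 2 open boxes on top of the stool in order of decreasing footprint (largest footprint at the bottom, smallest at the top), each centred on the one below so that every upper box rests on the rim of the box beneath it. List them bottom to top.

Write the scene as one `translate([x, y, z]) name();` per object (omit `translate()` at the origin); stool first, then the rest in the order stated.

stool();
translate([18, 38, 425]) open_box();
translate([26, 44, 810]) open_box_2();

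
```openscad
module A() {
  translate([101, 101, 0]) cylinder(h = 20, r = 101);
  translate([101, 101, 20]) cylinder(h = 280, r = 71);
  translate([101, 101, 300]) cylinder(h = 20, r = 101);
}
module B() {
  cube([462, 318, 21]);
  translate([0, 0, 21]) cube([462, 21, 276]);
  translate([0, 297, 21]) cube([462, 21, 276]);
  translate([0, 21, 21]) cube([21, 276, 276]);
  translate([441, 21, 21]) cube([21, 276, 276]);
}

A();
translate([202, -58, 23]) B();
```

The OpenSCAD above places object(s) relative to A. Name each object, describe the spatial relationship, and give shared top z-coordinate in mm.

Both tops at z = 320 mm.

A is a spool. B is an open box. The open box is beside the spool with their tops flush at z = 320. The shared top z-coordinate is 320 mm.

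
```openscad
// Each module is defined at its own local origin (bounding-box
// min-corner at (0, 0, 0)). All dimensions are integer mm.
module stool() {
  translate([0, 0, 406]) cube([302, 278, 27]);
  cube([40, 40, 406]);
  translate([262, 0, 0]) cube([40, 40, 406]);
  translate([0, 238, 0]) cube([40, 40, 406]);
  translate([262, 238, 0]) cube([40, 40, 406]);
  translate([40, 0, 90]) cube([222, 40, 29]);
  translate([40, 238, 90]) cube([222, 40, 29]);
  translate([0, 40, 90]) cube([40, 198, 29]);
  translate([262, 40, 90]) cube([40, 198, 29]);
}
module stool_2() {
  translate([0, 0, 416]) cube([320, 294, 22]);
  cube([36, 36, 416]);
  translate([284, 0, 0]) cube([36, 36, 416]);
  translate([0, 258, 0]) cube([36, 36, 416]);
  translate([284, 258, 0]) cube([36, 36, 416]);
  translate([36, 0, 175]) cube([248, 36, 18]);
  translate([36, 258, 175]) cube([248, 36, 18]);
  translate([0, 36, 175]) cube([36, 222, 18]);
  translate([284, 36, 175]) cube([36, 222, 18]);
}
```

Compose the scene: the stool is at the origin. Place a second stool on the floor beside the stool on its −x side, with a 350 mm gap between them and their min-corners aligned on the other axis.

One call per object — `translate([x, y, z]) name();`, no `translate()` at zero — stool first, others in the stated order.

stool();
translate([-670, 0, 0]) stool_2();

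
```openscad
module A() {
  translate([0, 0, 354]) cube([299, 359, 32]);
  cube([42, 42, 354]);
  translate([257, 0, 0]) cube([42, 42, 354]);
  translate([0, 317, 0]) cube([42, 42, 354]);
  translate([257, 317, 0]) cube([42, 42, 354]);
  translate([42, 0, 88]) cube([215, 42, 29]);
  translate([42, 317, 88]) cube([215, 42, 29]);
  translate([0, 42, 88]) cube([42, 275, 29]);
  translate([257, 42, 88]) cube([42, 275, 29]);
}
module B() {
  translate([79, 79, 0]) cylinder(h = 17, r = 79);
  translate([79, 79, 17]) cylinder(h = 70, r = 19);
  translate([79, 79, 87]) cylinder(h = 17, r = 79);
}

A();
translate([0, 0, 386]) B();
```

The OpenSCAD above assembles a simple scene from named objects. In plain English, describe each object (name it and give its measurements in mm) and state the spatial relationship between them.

A is a simple wooden stool: a rectangular seat 299 mm (x) by 359 mm (y), 32 mm thick, top face at z = 386 mm, on four square legs, each 42×42 mm in cross-section. The legs rest on z = 0, each flush with a corner of the seat. Four stretchers, 42 mm wide and 29 mm tall, connect adjacent legs with their undersides at z = 88 mm, each running between the inner faces of the legs it joins and aligned with the legs' outer faces on the other axis.

B is a spool: two coaxial disc flanges of radius 79 mm and thickness 17 mm, joined by a core cylinder of radius 19 mm and height 70 mm. The lower flange rests on z = 0 and the three cylinders share a vertical axis.

The spool is on top of the stool.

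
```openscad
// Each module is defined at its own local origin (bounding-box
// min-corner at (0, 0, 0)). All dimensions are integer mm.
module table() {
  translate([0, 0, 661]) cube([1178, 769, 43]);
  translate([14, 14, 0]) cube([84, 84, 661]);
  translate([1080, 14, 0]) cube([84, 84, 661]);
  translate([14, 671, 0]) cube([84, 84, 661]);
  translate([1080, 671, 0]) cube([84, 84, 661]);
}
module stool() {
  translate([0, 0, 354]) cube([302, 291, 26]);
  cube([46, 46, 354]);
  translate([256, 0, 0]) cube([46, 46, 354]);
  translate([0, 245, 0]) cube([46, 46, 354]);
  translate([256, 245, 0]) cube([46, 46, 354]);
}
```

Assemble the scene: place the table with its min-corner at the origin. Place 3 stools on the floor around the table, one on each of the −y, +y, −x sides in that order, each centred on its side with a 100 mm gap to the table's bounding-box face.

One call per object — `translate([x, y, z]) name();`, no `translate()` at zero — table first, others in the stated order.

table();
translate([438, -391, 0]) stool();
translate([438, 869, 0]) stool();
translate([-402, 239, 0]) stool();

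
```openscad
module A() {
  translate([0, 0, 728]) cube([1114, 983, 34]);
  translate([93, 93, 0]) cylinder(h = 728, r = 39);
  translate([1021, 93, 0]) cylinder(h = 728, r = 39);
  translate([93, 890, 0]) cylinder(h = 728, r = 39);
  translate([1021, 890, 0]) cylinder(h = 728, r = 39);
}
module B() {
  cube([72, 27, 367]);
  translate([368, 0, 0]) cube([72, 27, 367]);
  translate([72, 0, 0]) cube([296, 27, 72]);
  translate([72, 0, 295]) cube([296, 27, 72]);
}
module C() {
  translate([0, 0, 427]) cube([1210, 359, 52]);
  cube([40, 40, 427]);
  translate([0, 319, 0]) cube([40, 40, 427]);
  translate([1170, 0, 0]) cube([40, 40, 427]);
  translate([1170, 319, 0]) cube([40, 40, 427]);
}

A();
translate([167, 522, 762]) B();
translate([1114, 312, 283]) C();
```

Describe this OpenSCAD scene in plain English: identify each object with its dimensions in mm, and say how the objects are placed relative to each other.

A is a table: top 1114 mm (x) × 983 mm (y), 34 mm thick, upper face at z = 762 mm, on four round legs of 78 mm diameter, each leg's bounding box inset 54 mm from the nearest pair of top edges, running from z = 0 to the bottom of the top.

B is a picture frame with a 296×223 mm rectangular opening (x by z) and a uniform 72 mm border on every side. Frame depth is 27 mm along y. It is built from two vertical stiles running the full outside height and two horizontal rails spanning the gap between the stiles.

C is a long wooden bench with a 1210 mm (x) × 359 mm (y) seat, 52 mm thick, its top surface 479 mm above the floor. Four 40 mm square legs at the seat corners, flush with the edges, run from z = 0 to the seat underside.

The picture frame is on top of the table. The bench is beside the table with their tops flush at z = 762.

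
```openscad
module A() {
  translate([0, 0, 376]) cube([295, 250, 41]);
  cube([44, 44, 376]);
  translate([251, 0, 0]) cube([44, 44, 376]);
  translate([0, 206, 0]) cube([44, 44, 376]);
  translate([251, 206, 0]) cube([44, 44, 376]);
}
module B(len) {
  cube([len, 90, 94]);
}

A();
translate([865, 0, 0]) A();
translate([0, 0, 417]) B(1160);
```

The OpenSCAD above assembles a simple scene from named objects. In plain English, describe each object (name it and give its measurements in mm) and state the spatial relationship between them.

A is a four-legged stool. The seat is 295×250 mm, 41 mm thick, top at z = 417 mm. It stands on four square legs, each 44×44 mm in cross-section, from z = 0 to the seat underside, each flush with a corner of the seat.

B is a rectangular beam 1160 mm long (x), 90 mm deep (y), 94 mm thick (z).

The beam spans the tops of two stools placed 570 mm apart, resting at z = 417 mm.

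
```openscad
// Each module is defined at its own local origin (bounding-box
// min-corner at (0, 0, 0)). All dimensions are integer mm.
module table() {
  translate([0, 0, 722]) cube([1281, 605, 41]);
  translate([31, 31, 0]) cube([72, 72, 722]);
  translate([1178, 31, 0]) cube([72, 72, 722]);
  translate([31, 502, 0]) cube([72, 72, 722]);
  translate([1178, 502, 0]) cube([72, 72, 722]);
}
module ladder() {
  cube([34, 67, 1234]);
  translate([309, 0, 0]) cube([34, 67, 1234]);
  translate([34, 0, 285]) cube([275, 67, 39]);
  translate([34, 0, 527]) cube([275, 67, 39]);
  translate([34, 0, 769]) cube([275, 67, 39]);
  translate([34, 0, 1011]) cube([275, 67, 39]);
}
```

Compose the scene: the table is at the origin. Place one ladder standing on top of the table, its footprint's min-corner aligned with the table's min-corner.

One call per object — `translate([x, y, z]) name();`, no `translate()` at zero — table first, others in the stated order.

table();
translate([0, 0, 763]) ladder();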